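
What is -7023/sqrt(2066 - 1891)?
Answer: -7023*sqrt(7)/35 ≈ -530.89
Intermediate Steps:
-7023/sqrt(2066 - 1891) = -7023*sqrt(7)/35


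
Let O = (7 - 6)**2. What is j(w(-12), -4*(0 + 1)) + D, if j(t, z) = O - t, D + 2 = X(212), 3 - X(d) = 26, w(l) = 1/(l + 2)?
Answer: -239/10 ≈ -23.900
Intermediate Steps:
w(l) = 1/(2 + l)
X(d) = -23 (X(d) = 3 - 1*26 = 3 - 26 = -23)
D = -25 (D = -2 - 23 = -25)
O = 1 (O = 1**2 = 1)
j(t, z) = 1 - t
j(w(-12), -4*(0 + 1)) + D = (1 - 1/(2 - 12)) - 25 = (1 - 1/(-10)) - 25 = (1 - 1*(-1/10)) - 25 = (1 + 1/10) - 25 = 11/10 - 25 = -239/10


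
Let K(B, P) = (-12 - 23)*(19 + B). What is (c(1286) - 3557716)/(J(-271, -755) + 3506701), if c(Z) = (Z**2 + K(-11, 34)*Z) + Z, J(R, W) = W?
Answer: -1131357/1752973 ≈ -0.64539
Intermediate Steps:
K(B, P) = -665 - 35*B (K(B, P) = -35*(19 + B) = -665 - 35*B)
c(Z) = Z**2 - 279*Z (c(Z) = (Z**2 + (-665 - 35*(-11))*Z) + Z = (Z**2 + (-665 + 385)*Z) + Z = (Z**2 - 280*Z) + Z = Z**2 - 279*Z)
(c(1286) - 3557716)/(J(-271, -755) + 3506701) = (1286*(-279 + 1286) - 3557716)/(-755 + 3506701) = (1286*1007 - 3557716)/3505946 = (1295002 - 3557716)*(1/3505946) = -2262714*1/3505946 = -1131357/1752973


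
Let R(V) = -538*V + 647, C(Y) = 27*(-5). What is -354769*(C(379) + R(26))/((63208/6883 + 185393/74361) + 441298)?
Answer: 2446975703463898572/225874103128481 ≈ 10833.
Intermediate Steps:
C(Y) = -135
R(V) = 647 - 538*V
-354769*(C(379) + R(26))/((63208/6883 + 185393/74361) + 441298) = -354769*(-135 + (647 - 538*26))/((63208/6883 + 185393/74361) + 441298) = -354769*(-135 + (647 - 13988))/((63208*(1/6883) + 185393*(1/74361)) + 441298) = -354769*(-135 - 13341)/((63208/6883 + 185393/74361) + 441298) = -354769*(-13476/(5976270107/511826763 + 441298)) = -354769/((225874103128481/511826763)*(-1/13476)) = -354769/(-225874103128481/6897377458188) = -354769*(-6897377458188/225874103128481) = 2446975703463898572/225874103128481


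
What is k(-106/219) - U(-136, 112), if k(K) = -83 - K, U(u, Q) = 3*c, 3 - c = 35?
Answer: 2953/219 ≈ 13.484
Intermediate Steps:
c = -32 (c = 3 - 1*35 = 3 - 35 = -32)
U(u, Q) = -96 (U(u, Q) = 3*(-32) = -96)
k(-106/219) - U(-136, 112) = (-83 - (-106)/219) - 1*(-96) = (-83 - (-106)/219) + 96 = (-83 - 1*(-106/219)) + 96 = (-83 + 106/219) + 96 = -18071/219 + 96 = 2953/219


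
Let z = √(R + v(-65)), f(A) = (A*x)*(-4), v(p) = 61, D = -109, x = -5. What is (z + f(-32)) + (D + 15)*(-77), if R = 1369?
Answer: 6598 + √1430 ≈ 6635.8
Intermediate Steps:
f(A) = 20*A (f(A) = (A*(-5))*(-4) = -5*A*(-4) = 20*A)
z = √1430 (z = √(1369 + 61) = √1430 ≈ 37.815)
(z + f(-32)) + (D + 15)*(-77) = (√1430 + 20*(-32)) + (-109 + 15)*(-77) = (√1430 - 640) - 94*(-77) = (-640 + √1430) + 7238 = 6598 + √1430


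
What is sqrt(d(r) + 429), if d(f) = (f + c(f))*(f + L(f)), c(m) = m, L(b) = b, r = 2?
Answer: sqrt(445) ≈ 21.095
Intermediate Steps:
d(f) = 4*f**2 (d(f) = (f + f)*(f + f) = (2*f)*(2*f) = 4*f**2)
sqrt(d(r) + 429) = sqrt(4*2**2 + 429) = sqrt(4*4 + 429) = sqrt(16 + 429) = sqrt(445)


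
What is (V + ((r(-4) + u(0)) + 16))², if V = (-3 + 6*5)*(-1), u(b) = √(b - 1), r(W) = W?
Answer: (15 - I)² ≈ 224.0 - 30.0*I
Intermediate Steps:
u(b) = √(-1 + b)
V = -27 (V = (-3 + 30)*(-1) = 27*(-1) = -27)
(V + ((r(-4) + u(0)) + 16))² = (-27 + ((-4 + √(-1 + 0)) + 16))² = (-27 + ((-4 + √(-1)) + 16))² = (-27 + ((-4 + I) + 16))² = (-27 + (12 + I))² = (-15 + I)²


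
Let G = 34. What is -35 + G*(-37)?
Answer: -1293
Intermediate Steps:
-35 + G*(-37) = -35 + 34*(-37) = -35 - 1258 = -1293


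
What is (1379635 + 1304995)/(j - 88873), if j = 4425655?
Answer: 1342315/2168391 ≈ 0.61904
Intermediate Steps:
(1379635 + 1304995)/(j - 88873) = (1379635 + 1304995)/(4425655 - 88873) = 2684630/4336782 = 2684630*(1/4336782) = 1342315/2168391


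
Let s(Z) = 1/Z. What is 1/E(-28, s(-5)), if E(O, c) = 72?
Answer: 1/72 ≈ 0.013889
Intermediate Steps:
1/E(-28, s(-5)) = 1/72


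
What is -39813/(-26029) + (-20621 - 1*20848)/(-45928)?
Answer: 2907928065/1195459912 ≈ 2.4325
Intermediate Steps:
-39813/(-26029) + (-20621 - 1*20848)/(-45928) = -39813*(-1/26029) + (-20621 - 20848)*(-1/45928) = 39813/26029 - 41469*(-1/45928) = 39813/26029 + 41469/45928 = 2907928065/1195459912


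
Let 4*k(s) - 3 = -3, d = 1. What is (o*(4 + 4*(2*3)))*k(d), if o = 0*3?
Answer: 0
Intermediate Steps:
k(s) = 0 (k(s) = ¾ + (¼)*(-3) = ¾ - ¾ = 0)
o = 0
(o*(4 + 4*(2*3)))*k(d) = (0*(4 + 4*(2*3)))*0 = (0*(4 + 4*6))*0 = (0*(4 + 24))*0 = (0*28)*0 = 0*0 = 0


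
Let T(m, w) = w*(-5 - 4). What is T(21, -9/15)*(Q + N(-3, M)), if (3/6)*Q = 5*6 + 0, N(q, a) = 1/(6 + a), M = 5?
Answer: 17847/55 ≈ 324.49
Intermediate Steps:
T(m, w) = -9*w (T(m, w) = w*(-9) = -9*w)
Q = 60 (Q = 2*(5*6 + 0) = 2*(30 + 0) = 2*30 = 60)
T(21, -9/15)*(Q + N(-3, M)) = (-(-81)/15)*(60 + 1/(6 + 5)) = (-(-81)/15)*(60 + 1/11) = (-9*(-⅗))*(60 + 1/11) = (27/5)*(661/11) = 17847/55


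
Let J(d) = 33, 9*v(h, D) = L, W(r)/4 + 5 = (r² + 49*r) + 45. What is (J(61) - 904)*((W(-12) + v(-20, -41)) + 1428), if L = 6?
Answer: 489502/3 ≈ 1.6317e+5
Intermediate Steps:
W(r) = 160 + 4*r² + 196*r (W(r) = -20 + 4*((r² + 49*r) + 45) = -20 + 4*(45 + r² + 49*r) = -20 + (180 + 4*r² + 196*r) = 160 + 4*r² + 196*r)
v(h, D) = ⅔ (v(h, D) = (⅑)*6 = ⅔)
(J(61) - 904)*((W(-12) + v(-20, -41)) + 1428) = (33 - 904)*(((160 + 4*(-12)² + 196*(-12)) + ⅔) + 1428) = -871*(((160 + 4*144 - 2352) + ⅔) + 1428) = -871*(((160 + 576 - 2352) + ⅔) + 1428) = -871*((-1616 + ⅔) + 1428) = -871*(-4846/3 + 1428) = -871*(-562/3) = 489502/3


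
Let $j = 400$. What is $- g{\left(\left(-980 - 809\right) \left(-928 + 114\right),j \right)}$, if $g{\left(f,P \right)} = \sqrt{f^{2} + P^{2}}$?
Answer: $- 2 \sqrt{530163143129} \approx -1.4562 \cdot 10^{6}$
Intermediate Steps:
$g{\left(f,P \right)} = \sqrt{P^{2} + f^{2}}$
$- g{\left(\left(-980 - 809\right) \left(-928 + 114\right),j \right)} = - \sqrt{400^{2} + \left(\left(-980 - 809\right) \left(-928 + 114\right)\right)^{2}} = - \sqrt{160000 + \left(\left(-1789\right) \left(-814\right)\right)^{2}} = - \sqrt{160000 + 1456246^{2}} = - \sqrt{160000 + 2120652412516} = - \sqrt{2120652572516} = - 2 \sqrt{530163143129}$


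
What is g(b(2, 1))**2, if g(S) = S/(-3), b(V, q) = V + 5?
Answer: 49/9 ≈ 5.4444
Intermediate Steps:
b(V, q) = 5 + V
g(S) = -S/3 (g(S) = S*(-1/3) = -S/3)
g(b(2, 1))**2 = (-(5 + 2)/3)**2 = (-1/3*7)**2 = (-7/3)**2 = 49/9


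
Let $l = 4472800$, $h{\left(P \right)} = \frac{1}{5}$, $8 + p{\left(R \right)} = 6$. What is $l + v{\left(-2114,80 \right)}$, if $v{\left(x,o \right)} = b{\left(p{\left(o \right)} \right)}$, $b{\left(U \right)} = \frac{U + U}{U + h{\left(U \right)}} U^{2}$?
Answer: $\frac{40255280}{9} \approx 4.4728 \cdot 10^{6}$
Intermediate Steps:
$p{\left(R \right)} = -2$ ($p{\left(R \right)} = -8 + 6 = -2$)
$h{\left(P \right)} = \frac{1}{5}$
$b{\left(U \right)} = \frac{2 U^{3}}{\frac{1}{5} + U}$ ($b{\left(U \right)} = \frac{U + U}{U + \frac{1}{5}} U^{2} = \frac{2 U}{\frac{1}{5} + U} U^{2} = \frac{2 U^{3}}{\frac{1}{5} + U}$)
$v{\left(x,o \right)} = \frac{80}{9}$ ($v{\left(x,o \right)} = \frac{10 \left(-2\right)^{3}}{1 + 5 \left(-2\right)} = 10 \left(-8\right) \frac{1}{1 - 10} = 10 \left(-8\right) \frac{1}{-9} = 10 \left(-8\right) \left(- \frac{1}{9}\right) = \frac{80}{9}$)
$l + v{\left(-2114,80 \right)} = 4472800 + \frac{80}{9} = \frac{40255280}{9}$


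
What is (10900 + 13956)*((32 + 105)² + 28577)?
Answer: 1176832176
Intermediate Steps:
(10900 + 13956)*((32 + 105)² + 28577) = 24856*(137² + 28577) = 24856*(18769 + 28577) = 24856*47346 = 1176832176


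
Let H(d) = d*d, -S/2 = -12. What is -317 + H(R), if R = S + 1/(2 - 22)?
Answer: 102641/400 ≈ 256.60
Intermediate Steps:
S = 24 (S = -2*(-12) = 24)
R = 479/20 (R = 24 + 1/(2 - 22) = 24 + 1/(-20) = 24 - 1/20 = 479/20 ≈ 23.950)
H(d) = d²
-317 + H(R) = -317 + (479/20)² = -317 + 229441/400 = 102641/400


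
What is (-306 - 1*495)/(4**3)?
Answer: -801/64 ≈ -12.516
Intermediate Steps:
(-306 - 1*495)/(4**3) = (-306 - 495)/64 = -801*1/64 = -801/64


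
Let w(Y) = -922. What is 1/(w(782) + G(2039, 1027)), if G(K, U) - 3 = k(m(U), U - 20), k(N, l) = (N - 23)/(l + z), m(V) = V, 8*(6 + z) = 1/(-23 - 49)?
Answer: -576575/529294121 ≈ -0.0010893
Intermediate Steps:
z = -3457/576 (z = -6 + 1/(8*(-23 - 49)) = -6 + (1/8)/(-72) = -6 + (1/8)*(-1/72) = -6 - 1/576 = -3457/576 ≈ -6.0017)
k(N, l) = (-23 + N)/(-3457/576 + l) (k(N, l) = (N - 23)/(l - 3457/576) = (-23 + N)/(-3457/576 + l))
G(K, U) = 3 + 576*(-23 + U)/(-14977 + 576*U) (G(K, U) = 3 + 576*(-23 + U)/(-3457 + 576*(U - 20)) = 3 + 576*(-23 + U)/(-3457 + 576*(-20 + U)) = 3 + 576*(-23 + U)/(-3457 + (-11520 + 576*U)) = 3 + 576*(-23 + U)/(-14977 + 576*U))
1/(w(782) + G(2039, 1027)) = 1/(-922 + 3*(-19393 + 768*1027)/(-14977 + 576*1027)) = 1/(-922 + 3*(-19393 + 788736)/(-14977 + 591552)) = 1/(-922 + 3*769343/576575) = 1/(-922 + 3*(1/576575)*769343) = 1/(-922 + 2308029/576575) = 1/(-529294121/576575) = -576575/529294121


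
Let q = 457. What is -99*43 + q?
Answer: -3800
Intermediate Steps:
-99*43 + q = -99*43 + 457 = -4257 + 457 = -3800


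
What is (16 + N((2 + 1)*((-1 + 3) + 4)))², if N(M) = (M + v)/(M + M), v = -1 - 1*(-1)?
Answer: 1089/4 ≈ 272.25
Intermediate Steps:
v = 0 (v = -1 + 1 = 0)
N(M) = ½ (N(M) = (M + 0)/(M + M) = M/((2*M)) = M*(1/(2*M)) = ½)
(16 + N((2 + 1)*((-1 + 3) + 4)))² = (16 + ½)² = (33/2)² = 1089/4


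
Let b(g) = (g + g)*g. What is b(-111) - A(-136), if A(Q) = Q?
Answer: 24778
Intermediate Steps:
b(g) = 2*g² (b(g) = (2*g)*g = 2*g²)
b(-111) - A(-136) = 2*(-111)² - 1*(-136) = 2*12321 + 136 = 24642 + 136 = 24778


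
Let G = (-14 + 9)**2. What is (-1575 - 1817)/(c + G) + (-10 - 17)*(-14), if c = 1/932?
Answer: 5646434/23301 ≈ 242.33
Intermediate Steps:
c = 1/932 ≈ 0.0010730
G = 25 (G = (-5)**2 = 25)
(-1575 - 1817)/(c + G) + (-10 - 17)*(-14) = (-1575 - 1817)/(1/932 + 25) + (-10 - 17)*(-14) = -3392/23301/932 - 27*(-14) = -3392*932/23301 + 378 = -3161344/23301 + 378 = 5646434/23301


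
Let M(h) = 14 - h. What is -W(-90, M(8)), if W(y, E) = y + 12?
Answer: 78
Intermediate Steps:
W(y, E) = 12 + y
-W(-90, M(8)) = -(12 - 90) = -1*(-78) = 78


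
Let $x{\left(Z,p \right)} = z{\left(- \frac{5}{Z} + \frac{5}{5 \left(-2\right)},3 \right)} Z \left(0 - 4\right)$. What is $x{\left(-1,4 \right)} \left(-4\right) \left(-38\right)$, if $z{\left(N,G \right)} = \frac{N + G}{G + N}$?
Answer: $608$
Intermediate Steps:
$z{\left(N,G \right)} = 1$ ($z{\left(N,G \right)} = \frac{G + N}{G + N} = 1$)
$x{\left(Z,p \right)} = - 4 Z$ ($x{\left(Z,p \right)} = 1 Z \left(0 - 4\right) = Z \left(-4\right) = - 4 Z$)
$x{\left(-1,4 \right)} \left(-4\right) \left(-38\right) = \left(-4\right) \left(-1\right) \left(-4\right) \left(-38\right) = 4 \left(-4\right) \left(-38\right) = \left(-16\right) \left(-38\right) = 608$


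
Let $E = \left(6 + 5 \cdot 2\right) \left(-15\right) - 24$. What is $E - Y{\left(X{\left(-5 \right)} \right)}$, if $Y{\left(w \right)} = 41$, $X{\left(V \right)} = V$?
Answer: $-305$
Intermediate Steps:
$E = -264$ ($E = \left(6 + 10\right) \left(-15\right) - 24 = 16 \left(-15\right) - 24 = -240 - 24 = -264$)
$E - Y{\left(X{\left(-5 \right)} \right)} = -264 - 41 = -305$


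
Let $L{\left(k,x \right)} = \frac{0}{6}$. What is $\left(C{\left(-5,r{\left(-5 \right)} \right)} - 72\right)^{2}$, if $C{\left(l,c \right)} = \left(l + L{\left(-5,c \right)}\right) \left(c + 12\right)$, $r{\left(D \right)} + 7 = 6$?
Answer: $16129$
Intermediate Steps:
$L{\left(k,x \right)} = 0$ ($L{\left(k,x \right)} = 0 \cdot \frac{1}{6} = 0$)
$r{\left(D \right)} = -1$ ($r{\left(D \right)} = -7 + 6 = -1$)
$C{\left(l,c \right)} = l \left(12 + c\right)$ ($C{\left(l,c \right)} = \left(l + 0\right) \left(c + 12\right) = l \left(12 + c\right)$)
$\left(C{\left(-5,r{\left(-5 \right)} \right)} - 72\right)^{2} = \left(- 5 \left(12 - 1\right) - 72\right)^{2} = \left(\left(-5\right) 11 - 72\right)^{2} = \left(-55 - 72\right)^{2} = \left(-127\right)^{2} = 16129$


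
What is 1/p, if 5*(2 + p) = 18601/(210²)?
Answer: -220500/422399 ≈ -0.52202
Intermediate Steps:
p = -422399/220500 (p = -2 + (18601/(210²))/5 = -2 + (18601/44100)/5 = -2 + (18601*(1/44100))/5 = -2 + (⅕)*(18601/44100) = -2 + 18601/220500 = -422399/220500 ≈ -1.9156)
1/p = 1/(-422399/220500) = -220500/422399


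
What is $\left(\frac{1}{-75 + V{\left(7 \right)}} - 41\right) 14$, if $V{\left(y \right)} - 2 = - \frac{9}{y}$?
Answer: $- \frac{149289}{260} \approx -574.19$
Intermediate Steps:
$V{\left(y \right)} = 2 - \frac{9}{y}$
$\left(\frac{1}{-75 + V{\left(7 \right)}} - 41\right) 14 = \left(\frac{1}{-75 + \left(2 - \frac{9}{7}\right)} - 41\right) 14 = \left(\frac{1}{-75 + \frac{5}{7}} - 41\right) 14 = \left(\frac{1}{- \frac{520}{7}} - 41\right) 14 = \left(- \frac{7}{520} - 41\right) 14 = \left(- \frac{21327}{520}\right) 14 = - \frac{149289}{260}$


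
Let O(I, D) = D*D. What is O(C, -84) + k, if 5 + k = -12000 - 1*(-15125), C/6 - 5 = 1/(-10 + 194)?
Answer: 10176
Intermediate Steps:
C = 2763/92 (C = 30 + 6/(-10 + 194) = 30 + 6/184 = 30 + 6*(1/184) = 30 + 3/92 = 2763/92 ≈ 30.033)
k = 3120 (k = -5 + (-12000 - 1*(-15125)) = -5 + (-12000 + 15125) = -5 + 3125 = 3120)
O(I, D) = D²
O(C, -84) + k = (-84)² + 3120 = 7056 + 3120 = 10176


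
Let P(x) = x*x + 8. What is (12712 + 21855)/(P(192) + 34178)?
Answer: 34567/71050 ≈ 0.48652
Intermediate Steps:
P(x) = 8 + x² (P(x) = x² + 8 = 8 + x²)
(12712 + 21855)/(P(192) + 34178) = (12712 + 21855)/((8 + 192²) + 34178) = 34567/((8 + 36864) + 34178) = 34567/(36872 + 34178) = 34567/71050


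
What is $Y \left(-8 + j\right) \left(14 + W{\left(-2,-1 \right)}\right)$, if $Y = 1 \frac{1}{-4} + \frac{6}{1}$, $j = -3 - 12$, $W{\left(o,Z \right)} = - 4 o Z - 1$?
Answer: $- \frac{2645}{4} \approx -661.25$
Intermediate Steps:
$W{\left(o,Z \right)} = -1 - 4 Z o$ ($W{\left(o,Z \right)} = - 4 Z o - 1 = -1 - 4 Z o$)
$j = -15$ ($j = -3 - 12 = -15$)
$Y = \frac{23}{4}$ ($Y = 1 \left(- \frac{1}{4}\right) + 6 \cdot 1 = - \frac{1}{4} + 6 = \frac{23}{4} \approx 5.75$)
$Y \left(-8 + j\right) \left(14 + W{\left(-2,-1 \right)}\right) = \frac{23 \left(-8 - 15\right) \left(14 - \left(1 - -8\right)\right)}{4} = \frac{23 \left(- 23 \left(14 - 9\right)\right)}{4} = \frac{23 \left(\left(-23\right) 5\right)}{4} = \frac{23}{4} \left(-115\right) = - \frac{2645}{4}$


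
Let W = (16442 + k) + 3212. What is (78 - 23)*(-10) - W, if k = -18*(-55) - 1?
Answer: -21193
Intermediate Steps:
k = 989 (k = 990 - 1 = 989)
W = 20643 (W = (16442 + 989) + 3212 = 17431 + 3212 = 20643)
(78 - 23)*(-10) - W = (78 - 23)*(-10) - 1*20643 = 55*(-10) - 20643 = -550 - 20643 = -21193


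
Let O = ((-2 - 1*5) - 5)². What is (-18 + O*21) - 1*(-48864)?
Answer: 51870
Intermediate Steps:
O = 144 (O = ((-2 - 5) - 5)² = (-7 - 5)² = (-12)² = 144)
(-18 + O*21) - 1*(-48864) = (-18 + 144*21) - 1*(-48864) = (-18 + 3024) + 48864 = 3006 + 48864 = 51870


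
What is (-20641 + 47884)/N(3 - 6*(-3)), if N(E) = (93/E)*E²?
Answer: 3027/217 ≈ 13.949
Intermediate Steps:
N(E) = 93*E
(-20641 + 47884)/N(3 - 6*(-3)) = (-20641 + 47884)/((93*(3 - 6*(-3)))) = 27243/((93*(3 + 18))) = 27243/((93*21)) = 27243/1953 = 27243*(1/1953) = 3027/217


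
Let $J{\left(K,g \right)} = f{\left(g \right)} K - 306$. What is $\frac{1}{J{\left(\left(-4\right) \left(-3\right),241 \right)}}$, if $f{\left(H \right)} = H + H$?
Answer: $\frac{1}{5478} \approx 0.00018255$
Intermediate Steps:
$f{\left(H \right)} = 2 H$
$J{\left(K,g \right)} = -306 + 2 K g$ ($J{\left(K,g \right)} = 2 g K - 306 = 2 K g - 306 = -306 + 2 K g$)
$\frac{1}{J{\left(\left(-4\right) \left(-3\right),241 \right)}} = \frac{1}{-306 + 2 \left(\left(-4\right) \left(-3\right)\right) 241} = \frac{1}{-306 + 2 \cdot 12 \cdot 241} = \frac{1}{-306 + 5784} = \frac{1}{5478}$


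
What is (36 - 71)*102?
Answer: -3570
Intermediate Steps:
(36 - 71)*102 = -35*102 = -3570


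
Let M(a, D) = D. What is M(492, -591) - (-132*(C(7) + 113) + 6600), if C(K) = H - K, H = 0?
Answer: 6801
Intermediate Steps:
C(K) = -K (C(K) = 0 - K = -K)
M(492, -591) - (-132*(C(7) + 113) + 6600) = -591 - (-132*(-1*7 + 113) + 6600) = -591 - (-132*(-7 + 113) + 6600) = -591 - (-132*106 + 6600) = -591 - (-13992 + 6600) = -591 - 1*(-7392) = -591 + 7392 = 6801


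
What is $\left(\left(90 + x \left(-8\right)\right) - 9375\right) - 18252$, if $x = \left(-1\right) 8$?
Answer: $-27473$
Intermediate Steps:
$x = -8$
$\left(\left(90 + x \left(-8\right)\right) - 9375\right) - 18252 = \left(\left(90 - -64\right) - 9375\right) - 18252 = \left(\left(90 + 64\right) - 9375\right) - 18252 = \left(154 - 9375\right) - 18252 = -9221 - 18252 = -27473$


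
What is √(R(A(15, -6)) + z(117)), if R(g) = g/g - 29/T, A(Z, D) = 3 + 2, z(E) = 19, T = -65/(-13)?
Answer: √355/5 ≈ 3.7683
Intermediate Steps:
T = 5 (T = -65*(-1/13) = 5)
A(Z, D) = 5
R(g) = -24/5 (R(g) = g/g - 29/5 = 1 - 29*⅕ = 1 - 29/5 = -24/5)
√(R(A(15, -6)) + z(117)) = √(-24/5 + 19) = √(71/5) = √355/5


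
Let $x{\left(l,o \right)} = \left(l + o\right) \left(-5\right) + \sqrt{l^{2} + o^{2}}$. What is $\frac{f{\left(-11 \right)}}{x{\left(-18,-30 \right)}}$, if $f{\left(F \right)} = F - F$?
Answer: $0$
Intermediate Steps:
$f{\left(F \right)} = 0$
$x{\left(l,o \right)} = \sqrt{l^{2} + o^{2}} - 5 l - 5 o$ ($x{\left(l,o \right)} = \left(- 5 l - 5 o\right) + \sqrt{l^{2} + o^{2}} = \sqrt{l^{2} + o^{2}} - 5 l - 5 o$)
$\frac{f{\left(-11 \right)}}{x{\left(-18,-30 \right)}} = \frac{0}{\sqrt{\left(-18\right)^{2} + \left(-30\right)^{2}} - -90 - -150} = \frac{0}{\sqrt{324 + 900} + 90 + 150} = \frac{0}{\sqrt{1224} + 90 + 150} = \frac{0}{6 \sqrt{34} + 90 + 150} = \frac{0}{240 + 6 \sqrt{34}} = 0$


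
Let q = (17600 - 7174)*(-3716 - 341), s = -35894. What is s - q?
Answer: 42262388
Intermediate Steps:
q = -42298282 (q = 10426*(-4057) = -42298282)
s - q = -35894 - 1*(-42298282) = -35894 + 42298282 = 42262388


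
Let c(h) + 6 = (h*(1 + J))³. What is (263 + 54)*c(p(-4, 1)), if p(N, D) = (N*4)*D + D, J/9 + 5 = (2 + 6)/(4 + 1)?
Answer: 27746495826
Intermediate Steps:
J = -153/5 (J = -45 + 9*((2 + 6)/(4 + 1)) = -45 + 9*(8/5) = -45 + 72/5 = -153/5 ≈ -30.600)
p(N, D) = D + 4*D*N (p(N, D) = (4*N)*D + D = 4*D*N + D = D + 4*D*N)
c(h) = -6 - 3241792*h³/125 (c(h) = -6 + (h*(1 - 153/5))³ = -6 + (h*(-148/5))³ = -6 + (-148*h/5)³ = -6 - 3241792*h³/125)
(263 + 54)*c(p(-4, 1)) = (263 + 54)*(-6 - 3241792*(1 + 4*(-4))³/125) = 317*(-6 - 3241792*(1 - 16)³/125) = 317*(-6 - 3241792*(1*(-15))³/125) = 317*(-6 - 3241792/125*(-15)³) = 317*(-6 - 3241792/125*(-3375)) = 317*(-6 + 87528384) = 317*87528378 = 27746495826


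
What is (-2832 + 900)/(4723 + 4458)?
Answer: -1932/9181 ≈ -0.21043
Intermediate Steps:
(-2832 + 900)/(4723 + 4458) = -1932/9181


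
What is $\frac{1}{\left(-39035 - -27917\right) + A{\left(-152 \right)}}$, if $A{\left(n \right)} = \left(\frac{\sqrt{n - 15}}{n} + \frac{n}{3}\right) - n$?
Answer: $- \frac{2290761600}{25236556961503} + \frac{1368 i \sqrt{167}}{25236556961503} \approx -9.0772 \cdot 10^{-5} + 7.0051 \cdot 10^{-10} i$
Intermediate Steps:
$A{\left(n \right)} = - \frac{2 n}{3} + \frac{\sqrt{-15 + n}}{n}$ ($A{\left(n \right)} = \left(\frac{\sqrt{-15 + n}}{n} + n \frac{1}{3}\right) - n = \left(\frac{\sqrt{-15 + n}}{n} + \frac{n}{3}\right) - n = \left(\frac{n}{3} + \frac{\sqrt{-15 + n}}{n}\right) - n = - \frac{2 n}{3} + \frac{\sqrt{-15 + n}}{n}$)
$\frac{1}{\left(-39035 - -27917\right) + A{\left(-152 \right)}} = \frac{1}{\left(-39035 - -27917\right) + \left(\left(- \frac{2}{3}\right) \left(-152\right) + \frac{\sqrt{-15 - 152}}{-152}\right)} = \frac{1}{\left(-39035 + 27917\right) + \left(\frac{304}{3} - \frac{\sqrt{-167}}{152}\right)} = \frac{1}{-11118 + \left(\frac{304}{3} - \frac{i \sqrt{167}}{152}\right)} = \frac{1}{- \frac{33050}{3} - \frac{i \sqrt{167}}{152}}$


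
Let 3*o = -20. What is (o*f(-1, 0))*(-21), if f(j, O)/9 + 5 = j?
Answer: -7560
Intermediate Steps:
o = -20/3 (o = (1/3)*(-20) = -20/3 ≈ -6.6667)
f(j, O) = -45 + 9*j
(o*f(-1, 0))*(-21) = -20*(-45 + 9*(-1))/3*(-21) = -20*(-45 - 9)/3*(-21) = -20/3*(-54)*(-21) = 360*(-21) = -7560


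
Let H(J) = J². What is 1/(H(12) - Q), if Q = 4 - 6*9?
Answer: 1/194 ≈ 0.0051546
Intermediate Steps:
Q = -50 (Q = 4 - 54 = -50)
1/(H(12) - Q) = 1/(12² - 1*(-50)) = 1/(144 + 50) = 1/194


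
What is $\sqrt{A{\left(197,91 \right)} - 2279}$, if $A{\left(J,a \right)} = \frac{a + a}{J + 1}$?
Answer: $\frac{i \sqrt{2480830}}{33} \approx 47.729 i$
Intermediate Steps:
$A{\left(J,a \right)} = \frac{2 a}{1 + J}$
$\sqrt{A{\left(197,91 \right)} - 2279} = \sqrt{2 \cdot 91 \frac{1}{1 + 197} - 2279} = \sqrt{2 \cdot 91 \cdot \frac{1}{198} - 2279} = \sqrt{\frac{91}{99} - 2279} = \sqrt{- \frac{225530}{99}} = \frac{i \sqrt{2480830}}{33}$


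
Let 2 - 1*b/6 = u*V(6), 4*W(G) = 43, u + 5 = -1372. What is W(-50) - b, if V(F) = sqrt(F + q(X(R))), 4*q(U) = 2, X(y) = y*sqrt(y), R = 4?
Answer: -5/4 - 4131*sqrt(26) ≈ -21065.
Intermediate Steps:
X(y) = y**(3/2)
q(U) = 1/2 (q(U) = (1/4)*2 = 1/2)
u = -1377 (u = -5 - 1372 = -1377)
W(G) = 43/4 (W(G) = (1/4)*43 = 43/4)
V(F) = sqrt(1/2 + F) (V(F) = sqrt(F + 1/2) = sqrt(1/2 + F))
b = 12 + 4131*sqrt(26) (b = 12 - (-8262)*sqrt(2 + 4*6)/2 = 12 - (-8262)*sqrt(2 + 24)/2 = 12 - (-8262)*sqrt(26)/2 = 12 - (-4131)*sqrt(26) = 12 + 4131*sqrt(26) ≈ 21076.)
W(-50) - b = 43/4 - (12 + 4131*sqrt(26)) = 43/4 + (-12 - 4131*sqrt(26)) = -5/4 - 4131*sqrt(26)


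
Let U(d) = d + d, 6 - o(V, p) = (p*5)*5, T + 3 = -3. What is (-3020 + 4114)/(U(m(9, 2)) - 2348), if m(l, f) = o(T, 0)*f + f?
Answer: -547/1160 ≈ -0.47155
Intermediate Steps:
T = -6 (T = -3 - 3 = -6)
o(V, p) = 6 - 25*p (o(V, p) = 6 - p*5*5 = 6 - 5*p*5 = 6 - 25*p)
m(l, f) = 7*f (m(l, f) = (6 - 25*0)*f + f = (6 + 0)*f + f = 6*f + f = 7*f)
U(d) = 2*d
(-3020 + 4114)/(U(m(9, 2)) - 2348) = (-3020 + 4114)/(2*(7*2) - 2348) = 1094/(2*14 - 2348) = 1094/(28 - 2348) = 1094/(-2320) = 1094*(-1/2320) = -547/1160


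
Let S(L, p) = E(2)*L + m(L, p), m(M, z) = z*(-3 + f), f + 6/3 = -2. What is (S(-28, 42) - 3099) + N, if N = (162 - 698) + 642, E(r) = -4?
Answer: -3175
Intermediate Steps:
f = -4 (f = -2 - 2 = -4)
N = 106 (N = -536 + 642 = 106)
m(M, z) = -7*z (m(M, z) = z*(-3 - 4) = z*(-7) = -7*z)
S(L, p) = -7*p - 4*L (S(L, p) = -4*L - 7*p = -7*p - 4*L)
(S(-28, 42) - 3099) + N = ((-7*42 - 4*(-28)) - 3099) + 106 = ((-294 + 112) - 3099) + 106 = (-182 - 3099) + 106 = -3281 + 106 = -3175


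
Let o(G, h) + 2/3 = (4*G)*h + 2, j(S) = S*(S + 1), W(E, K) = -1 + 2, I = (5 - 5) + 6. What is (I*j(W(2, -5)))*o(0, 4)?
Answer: 16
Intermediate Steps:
I = 6 (I = 0 + 6 = 6)
W(E, K) = 1
j(S) = S*(1 + S)
o(G, h) = 4/3 + 4*G*h (o(G, h) = -2/3 + ((4*G)*h + 2) = -2/3 + (4*G*h + 2) = -2/3 + (2 + 4*G*h) = 4/3 + 4*G*h)
(I*j(W(2, -5)))*o(0, 4) = (6*(1*(1 + 1)))*(4/3 + 4*0*4) = (6*(1*2))*(4/3 + 0) = (6*2)*(4/3) = 12*(4/3) = 16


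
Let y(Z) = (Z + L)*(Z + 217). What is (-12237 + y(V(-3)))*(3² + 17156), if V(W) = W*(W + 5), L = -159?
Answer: -807647580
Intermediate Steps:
V(W) = W*(5 + W)
y(Z) = (-159 + Z)*(217 + Z) (y(Z) = (Z - 159)*(Z + 217) = (-159 + Z)*(217 + Z))
(-12237 + y(V(-3)))*(3² + 17156) = (-12237 + (-34503 + (-3*(5 - 3))² + 58*(-3*(5 - 3))))*(3² + 17156) = (-12237 + (-34503 + (-3*2)² + 58*(-3*2)))*(9 + 17156) = (-12237 + (-34503 + (-6)² + 58*(-6)))*17165 = (-12237 + (-34503 + 36 - 348))*17165 = (-12237 - 34815)*17165 = -47052*17165 = -807647580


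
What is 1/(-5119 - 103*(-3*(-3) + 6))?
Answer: -1/6664 ≈ -0.00015006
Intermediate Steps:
1/(-5119 - 103*(-3*(-3) + 6)) = 1/(-5119 - 103*(9 + 6)) = 1/(-5119 - 103*15) = 1/(-5119 - 1545) = 1/(-6664) = -1/6664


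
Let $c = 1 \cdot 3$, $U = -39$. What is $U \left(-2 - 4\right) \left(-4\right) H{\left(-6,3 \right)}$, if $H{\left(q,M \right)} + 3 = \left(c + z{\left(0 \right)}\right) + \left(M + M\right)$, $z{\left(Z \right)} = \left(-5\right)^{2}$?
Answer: $-29016$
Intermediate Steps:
$c = 3$
$z{\left(Z \right)} = 25$
$H{\left(q,M \right)} = 25 + 2 M$ ($H{\left(q,M \right)} = -3 + \left(\left(3 + 25\right) + \left(M + M\right)\right) = -3 + \left(28 + 2 M\right) = 25 + 2 M$)
$U \left(-2 - 4\right) \left(-4\right) H{\left(-6,3 \right)} = - 39 \left(-2 - 4\right) \left(-4\right) \left(25 + 2 \cdot 3\right) = - 39 \left(\left(-6\right) \left(-4\right)\right) \left(25 + 6\right) = \left(-39\right) 24 \cdot 31 = \left(-936\right) 31 = -29016$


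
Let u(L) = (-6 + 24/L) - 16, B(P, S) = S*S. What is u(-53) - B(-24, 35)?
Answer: -66115/53 ≈ -1247.5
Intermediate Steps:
B(P, S) = S**2
u(L) = -22 + 24/L
u(-53) - B(-24, 35) = (-22 + 24/(-53)) - 1*35**2 = (-22 + 24*(-1/53)) - 1*1225 = (-22 - 24/53) - 1225 = -1190/53 - 1225 = -66115/53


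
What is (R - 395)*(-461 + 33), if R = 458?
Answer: -26964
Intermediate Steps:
(R - 395)*(-461 + 33) = (458 - 395)*(-461 + 33) = 63*(-428) = -26964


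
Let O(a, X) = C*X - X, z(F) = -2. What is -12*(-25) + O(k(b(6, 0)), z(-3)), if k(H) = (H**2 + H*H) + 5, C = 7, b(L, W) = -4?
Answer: 288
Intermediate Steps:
k(H) = 5 + 2*H**2 (k(H) = (H**2 + H**2) + 5 = 2*H**2 + 5 = 5 + 2*H**2)
O(a, X) = 6*X (O(a, X) = 7*X - X = 6*X)
-12*(-25) + O(k(b(6, 0)), z(-3)) = -12*(-25) + 6*(-2) = 300 - 12 = 288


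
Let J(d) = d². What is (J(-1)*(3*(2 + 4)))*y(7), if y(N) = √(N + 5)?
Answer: 36*√3 ≈ 62.354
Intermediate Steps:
y(N) = √(5 + N)
(J(-1)*(3*(2 + 4)))*y(7) = ((-1)²*(3*(2 + 4)))*√(5 + 7) = (1*(3*6))*√12 = (1*18)*(2*√3) = 18*(2*√3) = 36*√3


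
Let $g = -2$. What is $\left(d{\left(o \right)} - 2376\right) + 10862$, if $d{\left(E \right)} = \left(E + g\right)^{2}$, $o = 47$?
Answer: $10511$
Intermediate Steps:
$d{\left(E \right)} = \left(-2 + E\right)^{2}$ ($d{\left(E \right)} = \left(E - 2\right)^{2} = \left(-2 + E\right)^{2}$)
$\left(d{\left(o \right)} - 2376\right) + 10862 = \left(\left(-2 + 47\right)^{2} - 2376\right) + 10862 = \left(45^{2} - 2376\right) + 10862 = \left(2025 - 2376\right) + 10862 = -351 + 10862 = 10511$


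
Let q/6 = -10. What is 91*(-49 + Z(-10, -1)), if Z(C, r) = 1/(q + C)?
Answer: -44603/10 ≈ -4460.3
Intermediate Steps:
q = -60 (q = 6*(-10) = -60)
Z(C, r) = 1/(-60 + C)
91*(-49 + Z(-10, -1)) = 91*(-49 + 1/(-60 - 10)) = 91*(-49 + 1/(-70)) = 91*(-49 - 1/70) = 91*(-3431/70) = -44603/10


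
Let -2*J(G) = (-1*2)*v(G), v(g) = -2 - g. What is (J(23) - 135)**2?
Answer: 25600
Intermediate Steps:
J(G) = -2 - G (J(G) = -(-1*2)*(-2 - G)/2 = -(-1)*(-2 - G) = -(4 + 2*G)/2 = -2 - G)
(J(23) - 135)**2 = ((-2 - 1*23) - 135)**2 = ((-2 - 23) - 135)**2 = (-25 - 135)**2 = (-160)**2 = 25600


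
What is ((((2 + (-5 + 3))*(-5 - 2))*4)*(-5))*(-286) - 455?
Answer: -455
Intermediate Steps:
((((2 + (-5 + 3))*(-5 - 2))*4)*(-5))*(-286) - 455 = ((((2 - 2)*(-7))*4)*(-5))*(-286) - 455 = (((0*(-7))*4)*(-5))*(-286) - 455 = ((0*4)*(-5))*(-286) - 455 = (0*(-5))*(-286) - 455 = 0*(-286) - 455 = 0 - 455 = -455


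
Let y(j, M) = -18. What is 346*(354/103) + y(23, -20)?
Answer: 120630/103 ≈ 1171.2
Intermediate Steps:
346*(354/103) + y(23, -20) = 346*(354/103) - 18 = 122484/103 - 18 = 120630/103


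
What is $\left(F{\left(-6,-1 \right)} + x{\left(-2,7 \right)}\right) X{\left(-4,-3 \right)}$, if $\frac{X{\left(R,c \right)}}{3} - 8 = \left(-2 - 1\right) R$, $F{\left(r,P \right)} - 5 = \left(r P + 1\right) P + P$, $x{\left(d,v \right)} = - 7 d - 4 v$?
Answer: $-1020$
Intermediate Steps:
$F{\left(r,P \right)} = 5 + P + P \left(1 + P r\right)$ ($F{\left(r,P \right)} = 5 + \left(\left(r P + 1\right) P + P\right) = 5 + \left(\left(P r + 1\right) P + P\right) = 5 + \left(\left(1 + P r\right) P + P\right) = 5 + \left(P \left(1 + P r\right) + P\right) = 5 + \left(P + P \left(1 + P r\right)\right) = 5 + P + P \left(1 + P r\right)$)
$X{\left(R,c \right)} = 24 - 9 R$ ($X{\left(R,c \right)} = 24 + 3 \left(-2 - 1\right) R = 24 + 3 \left(- 3 R\right) = 24 - 9 R$)
$\left(F{\left(-6,-1 \right)} + x{\left(-2,7 \right)}\right) X{\left(-4,-3 \right)} = \left(\left(5 + 2 \left(-1\right) - 6 \left(-1\right)^{2}\right) - 14\right) \left(24 - -36\right) = \left(\left(5 - 2 - 6\right) + \left(14 - 28\right)\right) \left(24 + 36\right) = \left(\left(5 - 2 - 6\right) - 14\right) 60 = \left(-3 - 14\right) 60 = \left(-17\right) 60 = -1020$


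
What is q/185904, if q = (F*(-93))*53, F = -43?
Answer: 70649/61968 ≈ 1.1401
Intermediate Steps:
q = 211947 (q = -43*(-93)*53 = 3999*53 = 211947)
q/185904 = 211947/185904 = 211947*(1/185904) = 70649/61968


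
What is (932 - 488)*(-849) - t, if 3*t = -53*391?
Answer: -1110145/3 ≈ -3.7005e+5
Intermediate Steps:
t = -20723/3 (t = (-53*391)/3 = (1/3)*(-20723) = -20723/3 ≈ -6907.7)
(932 - 488)*(-849) - t = (932 - 488)*(-849) - 1*(-20723/3) = 444*(-849) + 20723/3 = -376956 + 20723/3 = -1110145/3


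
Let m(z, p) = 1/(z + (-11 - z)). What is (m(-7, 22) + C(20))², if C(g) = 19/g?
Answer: 35721/48400 ≈ 0.73804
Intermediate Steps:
m(z, p) = -1/11 (m(z, p) = 1/(-11) = -1/11)
(m(-7, 22) + C(20))² = (-1/11 + 19/20)² = (189/220)² = 35721/48400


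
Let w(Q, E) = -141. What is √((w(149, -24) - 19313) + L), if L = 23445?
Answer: √3991 ≈ 63.174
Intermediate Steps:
√((w(149, -24) - 19313) + L) = √((-141 - 19313) + 23445) = √(-19454 + 23445) = √3991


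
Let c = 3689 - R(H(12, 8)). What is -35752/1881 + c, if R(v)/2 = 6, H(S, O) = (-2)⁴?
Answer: 6880685/1881 ≈ 3658.0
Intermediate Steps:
H(S, O) = 16
R(v) = 12 (R(v) = 2*6 = 12)
c = 3677 (c = 3689 - 1*12 = 3689 - 12 = 3677)
-35752/1881 + c = -35752/1881 + 3677 = 6880685/1881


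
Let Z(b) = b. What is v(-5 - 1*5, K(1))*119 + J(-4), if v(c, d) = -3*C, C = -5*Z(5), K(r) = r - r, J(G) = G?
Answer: 8921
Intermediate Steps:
K(r) = 0
C = -25 (C = -5*5 = -25)
v(c, d) = 75 (v(c, d) = -3*(-25) = 75)
v(-5 - 1*5, K(1))*119 + J(-4) = 75*119 - 4 = 8925 - 4 = 8921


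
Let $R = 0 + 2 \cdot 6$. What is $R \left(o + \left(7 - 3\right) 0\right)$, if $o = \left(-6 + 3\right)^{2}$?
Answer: $108$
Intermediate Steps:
$o = 9$ ($o = \left(-3\right)^{2} = 9$)
$R = 12$ ($R = 0 + 12 = 12$)
$R \left(o + \left(7 - 3\right) 0\right) = 12 \left(9 + \left(7 - 3\right) 0\right) = 12 \left(9 + 4 \cdot 0\right) = 12 \left(9 + 0\right) = 12 \cdot 9 = 108$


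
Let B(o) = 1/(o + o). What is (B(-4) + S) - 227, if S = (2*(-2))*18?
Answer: -2393/8 ≈ -299.13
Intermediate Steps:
S = -72 (S = -4*18 = -72)
B(o) = 1/(2*o)
(B(-4) + S) - 227 = ((½)/(-4) - 72) - 227 = ((½)*(-¼) - 72) - 227 = (-⅛ - 72) - 227 = -577/8 - 227 = -2393/8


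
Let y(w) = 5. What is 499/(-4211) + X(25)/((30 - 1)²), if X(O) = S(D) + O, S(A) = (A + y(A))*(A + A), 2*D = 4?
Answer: -196476/3541451 ≈ -0.055479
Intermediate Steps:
D = 2 (D = (½)*4 = 2)
S(A) = 2*A*(5 + A) (S(A) = (A + 5)*(A + A) = (5 + A)*(2*A) = 2*A*(5 + A))
X(O) = 28 + O (X(O) = 2*2*(5 + 2) + O = 2*2*7 + O = 28 + O)
499/(-4211) + X(25)/((30 - 1)²) = 499/(-4211) + (28 + 25)/((30 - 1)²) = 499*(-1/4211) + 53/(29²) = -499/4211 + 53/841 = -196476/3541451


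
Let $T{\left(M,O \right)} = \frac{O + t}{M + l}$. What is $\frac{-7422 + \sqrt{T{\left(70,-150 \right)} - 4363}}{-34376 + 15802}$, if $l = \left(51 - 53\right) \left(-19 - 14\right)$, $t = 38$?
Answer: $\frac{3711}{9287} - \frac{i \sqrt{1261145}}{315758} \approx 0.39959 - 0.0035565 i$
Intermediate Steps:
$l = 66$ ($l = \left(-2\right) \left(-33\right) = 66$)
$T{\left(M,O \right)} = \frac{38 + O}{66 + M}$ ($T{\left(M,O \right)} = \frac{O + 38}{M + 66} = \frac{38 + O}{66 + M}$)
$\frac{-7422 + \sqrt{T{\left(70,-150 \right)} - 4363}}{-34376 + 15802} = \frac{-7422 + \sqrt{\frac{38 - 150}{66 + 70} - 4363}}{-34376 + 15802} = \frac{-7422 + \sqrt{\frac{1}{136} \left(-112\right) - 4363}}{-18574} = \left(-7422 + \sqrt{\frac{1}{136} \left(-112\right) - 4363}\right) \left(- \frac{1}{18574}\right) = \left(-7422 + \sqrt{- \frac{14}{17} - 4363}\right) \left(- \frac{1}{18574}\right) = \left(-7422 + \sqrt{- \frac{74185}{17}}\right) \left(- \frac{1}{18574}\right) = \left(-7422 + \frac{i \sqrt{1261145}}{17}\right) \left(- \frac{1}{18574}\right) = \frac{3711}{9287} - \frac{i \sqrt{1261145}}{315758}$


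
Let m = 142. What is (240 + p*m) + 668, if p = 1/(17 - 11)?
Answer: 2795/3 ≈ 931.67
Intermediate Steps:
p = 1/6 ≈ 0.16667
(240 + p*m) + 668 = (240 + (1/6)*142) + 668 = (240 + 71/3) + 668 = 791/3 + 668 = 2795/3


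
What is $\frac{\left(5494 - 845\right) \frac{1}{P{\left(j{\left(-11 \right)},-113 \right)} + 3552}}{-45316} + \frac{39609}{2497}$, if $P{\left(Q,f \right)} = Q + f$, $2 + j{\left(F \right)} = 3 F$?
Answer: $\frac{6109900986823}{385176393008} \approx 15.863$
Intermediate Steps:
$j{\left(F \right)} = -2 + 3 F$
$\frac{\left(5494 - 845\right) \frac{1}{P{\left(j{\left(-11 \right)},-113 \right)} + 3552}}{-45316} + \frac{39609}{2497} = \frac{\left(5494 - 845\right) \frac{1}{\left(\left(-2 + 3 \left(-11\right)\right) - 113\right) + 3552}}{-45316} + \frac{39609}{2497} = \frac{4649}{\left(\left(-2 - 33\right) - 113\right) + 3552} \left(- \frac{1}{45316}\right) + 39609 \cdot \frac{1}{2497} = \frac{4649}{\left(-35 - 113\right) + 3552} \left(- \frac{1}{45316}\right) + \frac{39609}{2497} = \frac{4649}{-148 + 3552} \left(- \frac{1}{45316}\right) + \frac{39609}{2497} = \frac{4649}{3404} \left(- \frac{1}{45316}\right) + \frac{39609}{2497} = - \frac{4649}{154255664} + \frac{39609}{2497} = \frac{6109900986823}{385176393008}$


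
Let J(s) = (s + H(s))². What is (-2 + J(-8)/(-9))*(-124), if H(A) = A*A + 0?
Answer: 391096/9 ≈ 43455.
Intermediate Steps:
H(A) = A² (H(A) = A² + 0 = A²)
J(s) = (s + s²)²
(-2 + J(-8)/(-9))*(-124) = (-2 + ((-8)²*(1 - 8)²)/(-9))*(-124) = (-2 + (64*(-7)²)*(-⅑))*(-124) = (-2 + (64*49)*(-⅑))*(-124) = (-2 + 3136*(-⅑))*(-124) = (-2 - 3136/9)*(-124) = -3154/9*(-124) = 391096/9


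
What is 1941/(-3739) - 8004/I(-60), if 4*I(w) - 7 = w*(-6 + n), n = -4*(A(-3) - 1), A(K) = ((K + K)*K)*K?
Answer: 94798971/47982587 ≈ 1.9757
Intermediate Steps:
A(K) = 2*K**3 (A(K) = ((2*K)*K)*K = (2*K**2)*K = 2*K**3)
n = 220 (n = -4*(2*(-3)**3 - 1) = -4*(2*(-27) - 1) = -4*(-54 - 1) = -4*(-55) = 220)
I(w) = 7/4 + 107*w/2 (I(w) = 7/4 + (w*(-6 + 220))/4 = 7/4 + (w*214)/4 = 7/4 + (214*w)/4 = 7/4 + 107*w/2)
1941/(-3739) - 8004/I(-60) = 1941/(-3739) - 8004/(7/4 + (107/2)*(-60)) = 1941*(-1/3739) - 8004/(7/4 - 3210) = -1941/3739 - 8004/(-12833/4) = -1941/3739 - 8004*(-4/12833) = -1941/3739 + 32016/12833 = 94798971/47982587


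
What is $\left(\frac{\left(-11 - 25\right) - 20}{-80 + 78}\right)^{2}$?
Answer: $784$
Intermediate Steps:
$\left(\frac{\left(-11 - 25\right) - 20}{-80 + 78}\right)^{2} = \left(\frac{\left(-11 - 25\right) - 20}{-2}\right)^{2} = \left(\left(-36 - 20\right) \left(- \frac{1}{2}\right)\right)^{2} = \left(\left(-56\right) \left(- \frac{1}{2}\right)\right)^{2} = 28^{2} = 784$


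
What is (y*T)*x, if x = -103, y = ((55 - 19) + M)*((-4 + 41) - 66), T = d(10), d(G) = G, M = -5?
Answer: 925970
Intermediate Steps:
T = 10
y = -899 (y = ((55 - 19) - 5)*((-4 + 41) - 66) = (36 - 5)*(37 - 66) = 31*(-29) = -899)
(y*T)*x = -899*10*(-103) = -8990*(-103) = 925970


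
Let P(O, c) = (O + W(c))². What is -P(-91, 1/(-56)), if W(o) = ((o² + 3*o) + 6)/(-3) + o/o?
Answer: -748863506161/88510464 ≈ -8460.7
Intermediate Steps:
W(o) = -1 - o - o²/3 (W(o) = (6 + o² + 3*o)*(-⅓) + 1 = (-2 - o - o²/3) + 1 = -1 - o - o²/3)
P(O, c) = (-1 + O - c - c²/3)² (P(O, c) = (O + (-1 - c - c²/3))² = (-1 + O - c - c²/3)²)
-P(-91, 1/(-56)) = -(3 + (1/(-56))² - 3*(-91) + 3/(-56))²/9 = -(3 + (-1/56)² + 273 + 3*(-1/56))²/9 = -(3 + 1/3136 + 273 - 3/56)²/9 = -(865369/3136)²/9 = -748863506161/(9*9834496) = -1*748863506161/88510464 = -748863506161/88510464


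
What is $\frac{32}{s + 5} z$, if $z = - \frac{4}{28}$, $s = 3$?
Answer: $- \frac{4}{7} \approx -0.57143$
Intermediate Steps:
$z = - \frac{1}{7}$ ($z = \left(-4\right) \frac{1}{28} = - \frac{1}{7} \approx -0.14286$)
$\frac{32}{s + 5} z = \frac{32}{3 + 5} \left(- \frac{1}{7}\right) = \frac{32}{8} \left(- \frac{1}{7}\right) = 32 \cdot \frac{1}{8} \left(- \frac{1}{7}\right) = 4 \left(- \frac{1}{7}\right) = - \frac{4}{7}$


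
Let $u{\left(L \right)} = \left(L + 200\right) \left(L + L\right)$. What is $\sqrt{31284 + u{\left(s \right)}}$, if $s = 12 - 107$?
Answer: $\sqrt{11334} \approx 106.46$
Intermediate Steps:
$s = -95$
$u{\left(L \right)} = 2 L \left(200 + L\right)$ ($u{\left(L \right)} = \left(200 + L\right) 2 L = 2 L \left(200 + L\right)$)
$\sqrt{31284 + u{\left(s \right)}} = \sqrt{31284 + 2 \left(-95\right) \left(200 - 95\right)} = \sqrt{31284 + 2 \left(-95\right) 105} = \sqrt{31284 - 19950} = \sqrt{11334}$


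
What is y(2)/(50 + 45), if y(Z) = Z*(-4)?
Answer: -8/95 ≈ -0.084211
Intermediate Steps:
y(Z) = -4*Z
y(2)/(50 + 45) = (-4*2)/(50 + 45) = -8/95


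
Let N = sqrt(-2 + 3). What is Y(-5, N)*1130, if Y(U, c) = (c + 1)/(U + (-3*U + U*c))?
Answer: 452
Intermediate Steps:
N = 1 (N = sqrt(1) = 1)
Y(U, c) = (1 + c)/(-2*U + U*c)
Y(-5, N)*1130 = ((1 + 1)/((-5)*(-2 + 1)))*1130 = -1/5*2/(-1)*1130 = -1/5*(-1)*2*1130 = (2/5)*1130 = 452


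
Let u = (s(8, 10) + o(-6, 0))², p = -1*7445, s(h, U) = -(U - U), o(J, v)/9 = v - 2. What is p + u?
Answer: -7121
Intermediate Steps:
o(J, v) = -18 + 9*v (o(J, v) = 9*(v - 2) = 9*(-2 + v) = -18 + 9*v)
s(h, U) = 0 (s(h, U) = -1*0 = 0)
p = -7445
u = 324 (u = (0 + (-18 + 9*0))² = (0 + (-18 + 0))² = (0 - 18)² = (-18)² = 324)
p + u = -7445 + 324 = -7121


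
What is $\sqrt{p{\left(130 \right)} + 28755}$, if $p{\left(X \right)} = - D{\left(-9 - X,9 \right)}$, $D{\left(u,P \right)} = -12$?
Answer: $\sqrt{28767} \approx 169.61$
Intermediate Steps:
$p{\left(X \right)} = 12$ ($p{\left(X \right)} = \left(-1\right) \left(-12\right) = 12$)
$\sqrt{p{\left(130 \right)} + 28755} = \sqrt{12 + 28755} = \sqrt{28767}$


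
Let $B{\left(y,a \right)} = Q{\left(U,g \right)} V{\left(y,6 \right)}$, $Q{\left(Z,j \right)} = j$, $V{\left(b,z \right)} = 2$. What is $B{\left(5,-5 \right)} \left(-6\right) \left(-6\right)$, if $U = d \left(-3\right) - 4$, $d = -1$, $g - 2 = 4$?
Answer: $432$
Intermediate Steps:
$g = 6$ ($g = 2 + 4 = 6$)
$U = -1$ ($U = \left(-1\right) \left(-3\right) - 4 = 3 - 4 = -1$)
$B{\left(y,a \right)} = 12$ ($B{\left(y,a \right)} = 6 \cdot 2 = 12$)
$B{\left(5,-5 \right)} \left(-6\right) \left(-6\right) = 12 \left(-6\right) \left(-6\right) = \left(-72\right) \left(-6\right) = 432$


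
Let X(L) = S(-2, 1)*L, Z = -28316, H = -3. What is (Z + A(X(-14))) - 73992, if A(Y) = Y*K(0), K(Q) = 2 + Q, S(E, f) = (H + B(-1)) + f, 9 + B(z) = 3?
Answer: -102084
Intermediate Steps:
B(z) = -6 (B(z) = -9 + 3 = -6)
S(E, f) = -9 + f (S(E, f) = (-3 - 6) + f = -9 + f)
X(L) = -8*L (X(L) = (-9 + 1)*L = -8*L)
A(Y) = 2*Y (A(Y) = Y*(2 + 0) = Y*2 = 2*Y)
(Z + A(X(-14))) - 73992 = (-28316 + 2*(-8*(-14))) - 73992 = (-28316 + 2*112) - 73992 = (-28316 + 224) - 73992 = -28092 - 73992 = -102084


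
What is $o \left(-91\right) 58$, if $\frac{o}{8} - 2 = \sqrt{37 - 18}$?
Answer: $-84448 - 42224 \sqrt{19} \approx -2.685 \cdot 10^{5}$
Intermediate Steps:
$o = 16 + 8 \sqrt{19}$ ($o = 16 + 8 \sqrt{37 - 18} = 16 + 8 \sqrt{19} \approx 50.871$)
$o \left(-91\right) 58 = \left(16 + 8 \sqrt{19}\right) \left(-91\right) 58 = \left(-1456 - 728 \sqrt{19}\right) 58 = -84448 - 42224 \sqrt{19}$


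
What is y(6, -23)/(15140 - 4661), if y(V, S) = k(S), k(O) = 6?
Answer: 2/3493 ≈ 0.00057257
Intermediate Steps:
y(V, S) = 6
y(6, -23)/(15140 - 4661) = 6/(15140 - 4661) = 6/10479 = (1/10479)*6 = 2/3493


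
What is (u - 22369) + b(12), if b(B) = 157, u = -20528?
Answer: -42740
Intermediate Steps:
(u - 22369) + b(12) = (-20528 - 22369) + 157 = -42897 + 157 = -42740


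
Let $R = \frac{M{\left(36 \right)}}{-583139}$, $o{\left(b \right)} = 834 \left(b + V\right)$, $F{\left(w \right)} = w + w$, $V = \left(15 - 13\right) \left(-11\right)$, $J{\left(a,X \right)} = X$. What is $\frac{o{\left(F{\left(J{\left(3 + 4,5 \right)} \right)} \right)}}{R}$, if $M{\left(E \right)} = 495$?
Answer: $\frac{648450568}{55} \approx 1.179 \cdot 10^{7}$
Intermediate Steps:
$V = -22$ ($V = 2 \left(-11\right) = -22$)
$F{\left(w \right)} = 2 w$
$o{\left(b \right)} = -18348 + 834 b$ ($o{\left(b \right)} = 834 \left(b - 22\right) = 834 \left(-22 + b\right) = -18348 + 834 b$)
$R = - \frac{495}{583139}$ ($R = \frac{495}{-583139} = 495 \left(- \frac{1}{583139}\right) = - \frac{495}{583139} \approx -0.00084885$)
$\frac{o{\left(F{\left(J{\left(3 + 4,5 \right)} \right)} \right)}}{R} = \frac{-18348 + 834 \cdot 2 \cdot 5}{- \frac{495}{583139}} = \left(-18348 + 834 \cdot 10\right) \left(- \frac{583139}{495}\right) = \left(-18348 + 8340\right) \left(- \frac{583139}{495}\right) = \left(-10008\right) \left(- \frac{583139}{495}\right) = \frac{648450568}{55}$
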